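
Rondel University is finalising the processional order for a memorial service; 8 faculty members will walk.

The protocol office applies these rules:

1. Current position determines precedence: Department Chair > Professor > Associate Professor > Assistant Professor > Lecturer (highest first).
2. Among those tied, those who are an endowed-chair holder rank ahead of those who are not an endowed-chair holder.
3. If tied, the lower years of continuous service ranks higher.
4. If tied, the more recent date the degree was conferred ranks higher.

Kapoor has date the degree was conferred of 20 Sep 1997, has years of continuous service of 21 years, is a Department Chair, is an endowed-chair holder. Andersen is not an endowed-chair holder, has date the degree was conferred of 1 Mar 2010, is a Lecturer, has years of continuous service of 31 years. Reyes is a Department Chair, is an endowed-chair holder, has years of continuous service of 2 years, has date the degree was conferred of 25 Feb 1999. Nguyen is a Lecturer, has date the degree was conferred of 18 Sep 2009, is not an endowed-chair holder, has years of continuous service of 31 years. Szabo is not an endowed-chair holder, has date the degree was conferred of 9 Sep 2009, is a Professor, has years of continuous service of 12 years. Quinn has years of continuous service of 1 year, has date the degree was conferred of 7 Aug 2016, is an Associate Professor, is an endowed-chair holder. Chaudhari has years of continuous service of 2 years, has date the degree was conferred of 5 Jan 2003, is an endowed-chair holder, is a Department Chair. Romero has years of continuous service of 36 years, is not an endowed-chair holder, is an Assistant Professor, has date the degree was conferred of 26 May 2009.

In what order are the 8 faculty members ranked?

By current position: Chaudhari, Reyes and Kapoor (Department Chair); then Szabo (Professor); then Quinn (Associate Professor); then Romero (Assistant Professor); then Andersen and Nguyen (Lecturer).
Chaudhari, Reyes and Kapoor are each an endowed-chair holder, so the next rule applies.
Among Chaudhari, Reyes and Kapoor, by years of continuous service (lower first): Chaudhari and Reyes (2 years) before Kapoor (21 years).
Among Chaudhari and Reyes, by date the degree was conferred (later first): Chaudhari (5 Jan 2003) before Reyes (25 Feb 1999).
Andersen and Nguyen are each not an endowed-chair holder, so the next rule applies.
Andersen and Nguyen both have years of continuous service 31 years, so the next rule applies.
Among Andersen and Nguyen, by date the degree was conferred (later first): Andersen (1 Mar 2010) before Nguyen (18 Sep 2009).
Full order: Chaudhari, Reyes, Kapoor, Szabo, Quinn, Romero, Andersen, Nguyen.

Chaudhari, Reyes, Kapoor, Szabo, Quinn, Romero, Andersen, Nguyen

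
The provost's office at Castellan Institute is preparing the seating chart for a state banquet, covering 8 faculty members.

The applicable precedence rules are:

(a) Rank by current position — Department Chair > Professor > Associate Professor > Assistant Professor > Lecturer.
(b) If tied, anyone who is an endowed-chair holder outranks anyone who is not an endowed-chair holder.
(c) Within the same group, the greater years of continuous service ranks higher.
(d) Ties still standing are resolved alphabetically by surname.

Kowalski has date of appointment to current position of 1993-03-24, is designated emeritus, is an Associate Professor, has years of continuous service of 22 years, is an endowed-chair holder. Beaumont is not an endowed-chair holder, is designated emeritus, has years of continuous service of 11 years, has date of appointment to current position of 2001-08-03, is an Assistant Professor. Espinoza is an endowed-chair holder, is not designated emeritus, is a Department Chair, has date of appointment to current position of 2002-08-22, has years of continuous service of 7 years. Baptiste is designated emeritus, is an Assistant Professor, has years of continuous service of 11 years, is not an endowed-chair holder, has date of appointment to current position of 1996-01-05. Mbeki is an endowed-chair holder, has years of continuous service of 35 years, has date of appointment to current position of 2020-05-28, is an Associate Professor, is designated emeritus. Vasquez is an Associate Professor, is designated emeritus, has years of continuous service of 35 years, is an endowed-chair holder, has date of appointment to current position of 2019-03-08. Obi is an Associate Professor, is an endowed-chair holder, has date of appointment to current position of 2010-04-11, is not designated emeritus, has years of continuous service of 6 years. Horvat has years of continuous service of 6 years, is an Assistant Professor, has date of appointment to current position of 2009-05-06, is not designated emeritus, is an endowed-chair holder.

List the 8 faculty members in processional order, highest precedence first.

By current position: Espinoza (Department Chair); then Mbeki, Vasquez, Kowalski and Obi (Associate Professor); then Horvat, Baptiste and Beaumont (Assistant Professor).
Mbeki, Vasquez, Kowalski and Obi are each an endowed-chair holder, so the next rule applies.
Among Mbeki, Vasquez, Kowalski and Obi, by years of continuous service (higher first): Mbeki and Vasquez (35 years) before Kowalski (22 years) before Obi (6 years).
Among Mbeki and Vasquez, alphabetically by surname: Mbeki before Vasquez.
Among Horvat, Baptiste and Beaumont, an endowed-chair holder before not an endowed-chair holder: Horvat (an endowed-chair holder) before Baptiste and Beaumont (not an endowed-chair holder).
Baptiste and Beaumont both have years of continuous service 11 years, so the next rule applies.
Among Baptiste and Beaumont, alphabetically by surname: Baptiste before Beaumont.
Full order: Espinoza, Mbeki, Vasquez, Kowalski, Obi, Horvat, Baptiste, Beaumont.

Espinoza, Mbeki, Vasquez, Kowalski, Obi, Horvat, Baptiste, Beaumont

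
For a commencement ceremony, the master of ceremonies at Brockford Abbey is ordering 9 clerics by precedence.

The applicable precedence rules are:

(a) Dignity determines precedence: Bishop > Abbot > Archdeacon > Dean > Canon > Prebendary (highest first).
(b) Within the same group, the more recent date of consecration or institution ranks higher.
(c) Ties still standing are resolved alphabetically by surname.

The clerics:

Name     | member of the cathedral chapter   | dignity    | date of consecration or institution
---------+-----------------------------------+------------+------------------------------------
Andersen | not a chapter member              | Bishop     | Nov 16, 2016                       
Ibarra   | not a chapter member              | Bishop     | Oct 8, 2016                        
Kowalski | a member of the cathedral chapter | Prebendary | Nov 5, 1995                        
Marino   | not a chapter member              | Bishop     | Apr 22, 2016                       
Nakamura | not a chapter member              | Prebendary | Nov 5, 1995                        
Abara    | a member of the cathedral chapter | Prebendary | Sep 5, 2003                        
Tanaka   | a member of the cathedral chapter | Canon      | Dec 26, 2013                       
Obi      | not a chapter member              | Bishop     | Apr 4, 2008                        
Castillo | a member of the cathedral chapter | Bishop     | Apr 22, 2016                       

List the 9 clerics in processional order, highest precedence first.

Andersen, Ibarra, Castillo, Marino, Obi, Tanaka, Abara, Kowalski, Nakamura

By dignity: Andersen, Ibarra, Castillo, Marino and Obi (Bishop); then Tanaka (Canon); then Abara, Kowalski and Nakamura (Prebendary).
Among Andersen, Ibarra, Castillo, Marino and Obi, by date of consecration or institution (later first): Andersen (Nov 16, 2016) before Ibarra (Oct 8, 2016) before Castillo and Marino (Apr 22, 2016) before Obi (Apr 4, 2008).
Among Castillo and Marino, alphabetically by surname: Castillo before Marino.
Among Abara, Kowalski and Nakamura, by date of consecration or institution (later first): Abara (Sep 5, 2003) before Kowalski and Nakamura (Nov 5, 1995).
Among Kowalski and Nakamura, alphabetically by surname: Kowalski before Nakamura.
Full order: Andersen, Ibarra, Castillo, Marino, Obi, Tanaka, Abara, Kowalski, Nakamura.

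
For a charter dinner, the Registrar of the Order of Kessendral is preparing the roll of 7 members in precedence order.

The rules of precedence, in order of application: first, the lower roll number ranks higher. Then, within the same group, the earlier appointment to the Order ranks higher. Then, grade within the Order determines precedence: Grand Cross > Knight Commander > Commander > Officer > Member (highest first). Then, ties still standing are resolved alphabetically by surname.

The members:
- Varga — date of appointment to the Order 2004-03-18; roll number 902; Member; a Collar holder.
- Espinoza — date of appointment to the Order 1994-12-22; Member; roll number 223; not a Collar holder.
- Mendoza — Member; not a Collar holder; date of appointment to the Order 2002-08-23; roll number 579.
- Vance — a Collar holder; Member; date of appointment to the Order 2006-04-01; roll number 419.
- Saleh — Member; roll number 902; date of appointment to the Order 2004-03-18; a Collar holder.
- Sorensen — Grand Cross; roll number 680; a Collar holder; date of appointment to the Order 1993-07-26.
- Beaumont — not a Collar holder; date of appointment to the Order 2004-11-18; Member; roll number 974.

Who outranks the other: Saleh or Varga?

Saleh

By roll number (lower first): Espinoza (223); then Vance (419); then Mendoza (579); then Sorensen (680); then Saleh and Varga (both 902); then Beaumont (974).
Saleh and Varga both have date of appointment to the Order 2004-03-18, so the next rule applies.
Saleh and Varga are each Member, so the next rule applies.
Among Saleh and Varga, alphabetically by surname: Saleh before Varga.
So Saleh takes precedence.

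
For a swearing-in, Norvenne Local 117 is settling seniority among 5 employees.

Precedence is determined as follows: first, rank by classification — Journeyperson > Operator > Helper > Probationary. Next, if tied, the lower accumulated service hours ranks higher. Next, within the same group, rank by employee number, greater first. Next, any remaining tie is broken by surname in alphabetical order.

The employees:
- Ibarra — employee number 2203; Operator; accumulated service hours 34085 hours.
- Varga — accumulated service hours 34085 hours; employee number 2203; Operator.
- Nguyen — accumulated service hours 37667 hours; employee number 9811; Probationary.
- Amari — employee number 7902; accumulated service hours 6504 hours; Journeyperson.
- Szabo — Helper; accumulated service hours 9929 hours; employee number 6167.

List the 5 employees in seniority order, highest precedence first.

Amari, Ibarra, Varga, Szabo, Nguyen

By classification: Amari (Journeyperson); then Ibarra and Varga (Operator); then Szabo (Helper); then Nguyen (Probationary).
Ibarra and Varga both have accumulated service hours 34085 hours, so the next rule applies.
Ibarra and Varga both have employee number 2203, so the next rule applies.
Among Ibarra and Varga, alphabetically by surname: Ibarra before Varga.
Full order: Amari, Ibarra, Varga, Szabo, Nguyen.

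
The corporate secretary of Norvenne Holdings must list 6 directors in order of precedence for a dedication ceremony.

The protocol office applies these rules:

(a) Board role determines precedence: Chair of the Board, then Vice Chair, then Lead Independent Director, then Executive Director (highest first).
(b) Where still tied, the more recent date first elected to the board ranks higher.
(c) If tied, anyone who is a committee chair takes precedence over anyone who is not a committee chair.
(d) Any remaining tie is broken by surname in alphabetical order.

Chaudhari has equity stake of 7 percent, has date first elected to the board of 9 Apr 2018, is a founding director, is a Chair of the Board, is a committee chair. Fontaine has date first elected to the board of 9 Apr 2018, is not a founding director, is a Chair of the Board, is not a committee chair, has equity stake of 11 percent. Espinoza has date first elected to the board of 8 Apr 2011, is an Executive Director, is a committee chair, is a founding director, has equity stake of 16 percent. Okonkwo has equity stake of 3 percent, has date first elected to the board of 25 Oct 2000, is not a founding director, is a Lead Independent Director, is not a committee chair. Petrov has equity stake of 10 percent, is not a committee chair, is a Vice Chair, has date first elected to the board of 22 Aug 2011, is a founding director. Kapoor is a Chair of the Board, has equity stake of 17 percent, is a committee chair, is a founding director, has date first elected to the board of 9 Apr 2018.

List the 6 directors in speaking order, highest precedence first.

By board role: Chaudhari, Kapoor and Fontaine (Chair of the Board); then Petrov (Vice Chair); then Okonkwo (Lead Independent Director); then Espinoza (Executive Director).
Chaudhari, Kapoor and Fontaine all have date first elected to the board 9 Apr 2018, so the next rule applies.
Among Chaudhari, Kapoor and Fontaine, a committee chair before not a committee chair: Chaudhari and Kapoor (a committee chair) before Fontaine (not a committee chair).
Among Chaudhari and Kapoor, alphabetically by surname: Chaudhari before Kapoor.
Full order: Chaudhari, Kapoor, Fontaine, Petrov, Okonkwo, Espinoza.

Chaudhari, Kapoor, Fontaine, Petrov, Okonkwo, Espinoza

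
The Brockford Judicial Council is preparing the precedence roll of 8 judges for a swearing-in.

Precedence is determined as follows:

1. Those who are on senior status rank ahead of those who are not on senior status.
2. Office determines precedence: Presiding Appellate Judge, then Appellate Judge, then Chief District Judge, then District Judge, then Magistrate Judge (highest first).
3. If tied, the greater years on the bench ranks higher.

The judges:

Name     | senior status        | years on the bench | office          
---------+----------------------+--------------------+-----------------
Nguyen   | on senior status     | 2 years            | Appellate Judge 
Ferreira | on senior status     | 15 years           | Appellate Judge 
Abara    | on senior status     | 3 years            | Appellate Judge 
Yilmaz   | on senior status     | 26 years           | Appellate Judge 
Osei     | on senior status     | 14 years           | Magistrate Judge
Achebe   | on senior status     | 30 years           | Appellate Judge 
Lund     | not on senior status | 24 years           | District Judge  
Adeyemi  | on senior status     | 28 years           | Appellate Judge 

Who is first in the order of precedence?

By the first rule: Achebe, Adeyemi, Yilmaz, Ferreira, Abara, Nguyen and Osei (each on senior status); then Lund (not on senior status).
Among Achebe, Adeyemi, Yilmaz, Ferreira, Abara, Nguyen and Osei, by office: Achebe, Adeyemi, Yilmaz, Ferreira, Abara and Nguyen (Appellate Judge) before Osei (Magistrate Judge).
Among Achebe, Adeyemi, Yilmaz, Ferreira, Abara and Nguyen, by years on the bench (higher first): Achebe (30 years) before Adeyemi (28 years) before Yilmaz (26 years) before Ferreira (15 years) before Abara (3 years) before Nguyen (2 years).
Order: Achebe, Adeyemi, Yilmaz, Ferreira, Abara, Nguyen, Osei, Lund.

Achebe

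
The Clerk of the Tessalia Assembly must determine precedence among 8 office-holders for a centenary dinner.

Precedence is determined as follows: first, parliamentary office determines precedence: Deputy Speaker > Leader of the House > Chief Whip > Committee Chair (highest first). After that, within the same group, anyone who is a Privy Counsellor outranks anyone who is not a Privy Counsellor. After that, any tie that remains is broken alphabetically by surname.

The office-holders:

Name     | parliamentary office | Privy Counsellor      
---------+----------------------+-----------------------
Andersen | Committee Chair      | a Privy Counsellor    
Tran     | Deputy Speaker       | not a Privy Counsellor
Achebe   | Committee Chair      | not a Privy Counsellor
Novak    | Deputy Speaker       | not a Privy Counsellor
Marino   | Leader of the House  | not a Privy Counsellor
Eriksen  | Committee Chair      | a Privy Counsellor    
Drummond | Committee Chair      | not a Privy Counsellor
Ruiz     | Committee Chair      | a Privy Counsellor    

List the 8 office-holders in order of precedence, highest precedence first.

Novak, Tran, Marino, Andersen, Eriksen, Ruiz, Achebe, Drummond

By parliamentary office: Novak and Tran (Deputy Speaker); then Marino (Leader of the House); then Andersen, Eriksen, Ruiz, Achebe and Drummond (Committee Chair).
Novak and Tran are each not a Privy Counsellor, so the next rule applies.
Among Novak and Tran, alphabetically by surname: Novak before Tran.
Among Andersen, Eriksen, Ruiz, Achebe and Drummond, a Privy Counsellor before not a Privy Counsellor: Andersen, Eriksen and Ruiz (a Privy Counsellor) before Achebe and Drummond (not a Privy Counsellor).
Among Andersen, Eriksen and Ruiz, alphabetically by surname: Andersen before Eriksen before Ruiz.
Among Achebe and Drummond, alphabetically by surname: Achebe before Drummond.
Full order: Novak, Tran, Marino, Andersen, Eriksen, Ruiz, Achebe, Drummond.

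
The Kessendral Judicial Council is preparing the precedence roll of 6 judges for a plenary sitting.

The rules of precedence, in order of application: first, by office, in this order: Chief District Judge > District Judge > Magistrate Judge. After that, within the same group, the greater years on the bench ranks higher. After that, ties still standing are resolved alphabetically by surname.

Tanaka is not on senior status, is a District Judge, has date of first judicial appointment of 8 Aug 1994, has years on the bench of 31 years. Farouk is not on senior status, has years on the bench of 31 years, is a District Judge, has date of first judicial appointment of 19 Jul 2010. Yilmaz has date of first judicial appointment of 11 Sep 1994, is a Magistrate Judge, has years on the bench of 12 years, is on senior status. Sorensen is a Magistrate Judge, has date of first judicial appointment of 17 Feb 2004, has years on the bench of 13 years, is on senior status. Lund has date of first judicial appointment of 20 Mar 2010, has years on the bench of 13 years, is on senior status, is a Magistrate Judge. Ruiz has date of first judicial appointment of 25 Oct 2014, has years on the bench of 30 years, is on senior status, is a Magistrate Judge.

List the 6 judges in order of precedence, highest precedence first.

Farouk, Tanaka, Ruiz, Lund, Sorensen, Yilmaz

By office: Farouk and Tanaka (District Judge); then Ruiz, Lund, Sorensen and Yilmaz (Magistrate Judge).
Farouk and Tanaka both have years on the bench 31 years, so the next rule applies.
Among Farouk and Tanaka, alphabetically by surname: Farouk before Tanaka.
Among Ruiz, Lund, Sorensen and Yilmaz, by years on the bench (higher first): Ruiz (30 years) before Lund and Sorensen (13 years) before Yilmaz (12 years).
Among Lund and Sorensen, alphabetically by surname: Lund before Sorensen.
Full order: Farouk, Tanaka, Ruiz, Lund, Sorensen, Yilmaz.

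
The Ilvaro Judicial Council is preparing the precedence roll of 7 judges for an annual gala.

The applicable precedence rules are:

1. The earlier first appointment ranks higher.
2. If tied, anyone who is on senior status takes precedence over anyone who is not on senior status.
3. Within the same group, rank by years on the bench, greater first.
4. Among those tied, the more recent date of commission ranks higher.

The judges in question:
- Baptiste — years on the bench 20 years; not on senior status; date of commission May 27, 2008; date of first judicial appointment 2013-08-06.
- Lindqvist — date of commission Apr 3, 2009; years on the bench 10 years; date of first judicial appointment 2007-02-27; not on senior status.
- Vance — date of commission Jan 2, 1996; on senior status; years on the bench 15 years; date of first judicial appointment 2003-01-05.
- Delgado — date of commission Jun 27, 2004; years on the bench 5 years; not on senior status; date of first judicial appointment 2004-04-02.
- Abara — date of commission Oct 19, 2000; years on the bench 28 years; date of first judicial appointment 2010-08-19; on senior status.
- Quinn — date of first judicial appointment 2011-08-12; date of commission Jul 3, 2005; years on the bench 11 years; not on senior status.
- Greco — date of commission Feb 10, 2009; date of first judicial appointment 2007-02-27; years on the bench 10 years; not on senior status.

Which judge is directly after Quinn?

Baptiste

By date of first judicial appointment (earlier first): Vance (2003-01-05); then Delgado (2004-04-02); then Lindqvist and Greco (both 2007-02-27); then Abara (2010-08-19); then Quinn (2011-08-12); then Baptiste (2013-08-06).
Lindqvist and Greco are each not on senior status, so the next rule applies.
Lindqvist and Greco both have years on the bench 10 years, so the next rule applies.
Among Lindqvist and Greco, by date of commission (later first): Lindqvist (Apr 3, 2009) before Greco (Feb 10, 2009).
Order: Vance, Delgado, Lindqvist, Greco, Abara, Quinn, Baptiste.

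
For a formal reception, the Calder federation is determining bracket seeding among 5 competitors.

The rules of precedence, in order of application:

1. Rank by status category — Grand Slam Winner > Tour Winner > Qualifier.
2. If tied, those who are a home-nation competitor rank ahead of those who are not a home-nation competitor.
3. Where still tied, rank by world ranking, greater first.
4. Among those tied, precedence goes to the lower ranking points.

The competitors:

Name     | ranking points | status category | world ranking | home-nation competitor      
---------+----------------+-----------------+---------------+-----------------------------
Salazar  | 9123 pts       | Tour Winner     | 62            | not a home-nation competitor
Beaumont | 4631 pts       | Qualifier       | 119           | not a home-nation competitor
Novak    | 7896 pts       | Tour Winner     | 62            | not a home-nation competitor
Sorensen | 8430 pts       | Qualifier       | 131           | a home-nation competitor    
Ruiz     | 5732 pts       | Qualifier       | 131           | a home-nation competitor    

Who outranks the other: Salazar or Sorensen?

By status category: Novak and Salazar (Tour Winner); then Ruiz, Sorensen and Beaumont (Qualifier).
Novak and Salazar are each not a home-nation competitor, so the next rule applies.
Novak and Salazar both have world ranking 62, so the next rule applies.
Among Novak and Salazar, by ranking points (lower first): Novak (7896 pts) before Salazar (9123 pts).
Among Ruiz, Sorensen and Beaumont, a home-nation competitor before not a home-nation competitor: Ruiz and Sorensen (a home-nation competitor) before Beaumont (not a home-nation competitor).
Ruiz and Sorensen both have world ranking 131, so the next rule applies.
Among Ruiz and Sorensen, by ranking points (lower first): Ruiz (5732 pts) before Sorensen (8430 pts).
So Salazar takes precedence.

Salazar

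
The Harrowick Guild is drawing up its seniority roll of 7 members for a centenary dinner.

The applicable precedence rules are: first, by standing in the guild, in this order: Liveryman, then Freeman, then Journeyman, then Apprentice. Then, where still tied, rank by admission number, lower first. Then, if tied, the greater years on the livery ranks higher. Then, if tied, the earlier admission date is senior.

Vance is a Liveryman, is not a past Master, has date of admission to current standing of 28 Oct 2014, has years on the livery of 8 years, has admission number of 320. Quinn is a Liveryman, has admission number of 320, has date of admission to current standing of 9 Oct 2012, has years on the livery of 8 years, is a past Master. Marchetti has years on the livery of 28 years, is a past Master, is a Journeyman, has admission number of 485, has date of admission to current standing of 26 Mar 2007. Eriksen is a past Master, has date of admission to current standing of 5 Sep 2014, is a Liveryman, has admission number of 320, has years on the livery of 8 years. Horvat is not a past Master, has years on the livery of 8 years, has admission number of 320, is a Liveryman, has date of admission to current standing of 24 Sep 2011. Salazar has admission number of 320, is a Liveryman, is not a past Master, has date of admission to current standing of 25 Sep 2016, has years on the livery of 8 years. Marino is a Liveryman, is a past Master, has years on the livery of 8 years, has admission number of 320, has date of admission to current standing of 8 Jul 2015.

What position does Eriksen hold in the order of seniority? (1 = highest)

3

By standing in the guild: Horvat, Quinn, Eriksen, Vance, Marino and Salazar (Liveryman); then Marchetti (Journeyman).
Horvat, Quinn, Eriksen, Vance, Marino and Salazar all have admission number 320, so the next rule applies.
Horvat, Quinn, Eriksen, Vance, Marino and Salazar all have years on the livery 8 years, so the next rule applies.
Among Horvat, Quinn, Eriksen, Vance, Marino and Salazar, by date of admission to current standing (earlier first): Horvat (24 Sep 2011) before Quinn (9 Oct 2012) before Eriksen (5 Sep 2014) before Vance (28 Oct 2014) before Marino (8 Jul 2015) before Salazar (25 Sep 2016).
Order: Horvat, Quinn, Eriksen, Vance, Marino, Salazar, Marchetti. So position 3.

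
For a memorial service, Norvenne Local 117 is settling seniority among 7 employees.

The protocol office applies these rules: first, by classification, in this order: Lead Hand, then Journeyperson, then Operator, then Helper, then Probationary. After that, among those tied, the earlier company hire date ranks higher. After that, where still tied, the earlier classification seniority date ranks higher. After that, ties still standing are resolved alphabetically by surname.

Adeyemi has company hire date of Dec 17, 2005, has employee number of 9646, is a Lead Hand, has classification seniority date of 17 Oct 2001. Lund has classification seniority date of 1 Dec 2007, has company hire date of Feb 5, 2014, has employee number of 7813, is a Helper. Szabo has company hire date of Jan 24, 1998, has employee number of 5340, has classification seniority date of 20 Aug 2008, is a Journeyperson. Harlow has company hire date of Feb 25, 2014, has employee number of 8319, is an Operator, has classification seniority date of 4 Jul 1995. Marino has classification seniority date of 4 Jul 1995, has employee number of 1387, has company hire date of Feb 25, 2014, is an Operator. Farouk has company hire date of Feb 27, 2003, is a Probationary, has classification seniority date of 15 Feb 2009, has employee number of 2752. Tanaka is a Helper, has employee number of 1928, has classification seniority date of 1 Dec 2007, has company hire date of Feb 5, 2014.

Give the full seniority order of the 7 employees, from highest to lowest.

By classification: Adeyemi (Lead Hand); then Szabo (Journeyperson); then Harlow and Marino (Operator); then Lund and Tanaka (Helper); then Farouk (Probationary).
Harlow and Marino both have company hire date Feb 25, 2014, so the next rule applies.
Harlow and Marino both have classification seniority date 4 Jul 1995, so the next rule applies.
Among Harlow and Marino, alphabetically by surname: Harlow before Marino.
Lund and Tanaka both have company hire date Feb 5, 2014, so the next rule applies.
Lund and Tanaka both have classification seniority date 1 Dec 2007, so the next rule applies.
Among Lund and Tanaka, alphabetically by surname: Lund before Tanaka.
Full order: Adeyemi, Szabo, Harlow, Marino, Lund, Tanaka, Farouk.

Adeyemi, Szabo, Harlow, Marino, Lund, Tanaka, Farouk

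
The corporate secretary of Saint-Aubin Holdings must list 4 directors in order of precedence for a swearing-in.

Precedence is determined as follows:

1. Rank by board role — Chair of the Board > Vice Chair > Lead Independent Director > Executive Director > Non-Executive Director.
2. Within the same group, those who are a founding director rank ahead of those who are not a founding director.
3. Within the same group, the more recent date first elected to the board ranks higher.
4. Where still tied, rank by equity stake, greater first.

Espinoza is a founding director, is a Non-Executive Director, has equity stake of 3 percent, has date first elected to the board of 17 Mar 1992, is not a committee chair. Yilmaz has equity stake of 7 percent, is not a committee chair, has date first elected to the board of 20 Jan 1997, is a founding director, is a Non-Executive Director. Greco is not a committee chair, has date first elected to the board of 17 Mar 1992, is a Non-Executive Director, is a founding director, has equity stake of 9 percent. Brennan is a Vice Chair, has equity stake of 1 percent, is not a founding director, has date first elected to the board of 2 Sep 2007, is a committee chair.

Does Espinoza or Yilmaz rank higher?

Yilmaz

By board role: Brennan (Vice Chair); then Yilmaz, Greco and Espinoza (Non-Executive Director).
Yilmaz, Greco and Espinoza are each a founding director, so the next rule applies.
Among Yilmaz, Greco and Espinoza, by date first elected to the board (later first): Yilmaz (20 Jan 1997) before Greco and Espinoza (17 Mar 1992).
Among Greco and Espinoza, by equity stake (higher first): Greco (9 percent) before Espinoza (3 percent).
So Yilmaz takes precedence.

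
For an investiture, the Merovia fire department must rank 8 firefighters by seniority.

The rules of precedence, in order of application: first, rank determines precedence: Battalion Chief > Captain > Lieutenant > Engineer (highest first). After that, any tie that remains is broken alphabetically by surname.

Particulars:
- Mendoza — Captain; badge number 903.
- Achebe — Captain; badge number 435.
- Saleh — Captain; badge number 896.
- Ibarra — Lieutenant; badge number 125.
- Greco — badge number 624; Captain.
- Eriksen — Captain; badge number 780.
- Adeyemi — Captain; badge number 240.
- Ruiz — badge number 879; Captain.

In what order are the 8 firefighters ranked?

Achebe, Adeyemi, Eriksen, Greco, Mendoza, Ruiz, Saleh, Ibarra

By rank: Achebe, Adeyemi, Eriksen, Greco, Mendoza, Ruiz and Saleh (Captain); then Ibarra (Lieutenant).
Among Achebe, Adeyemi, Eriksen, Greco, Mendoza, Ruiz and Saleh, alphabetically by surname: Achebe before Adeyemi before Eriksen before Greco before Mendoza before Ruiz before Saleh.
Full order: Achebe, Adeyemi, Eriksen, Greco, Mendoza, Ruiz, Saleh, Ibarra.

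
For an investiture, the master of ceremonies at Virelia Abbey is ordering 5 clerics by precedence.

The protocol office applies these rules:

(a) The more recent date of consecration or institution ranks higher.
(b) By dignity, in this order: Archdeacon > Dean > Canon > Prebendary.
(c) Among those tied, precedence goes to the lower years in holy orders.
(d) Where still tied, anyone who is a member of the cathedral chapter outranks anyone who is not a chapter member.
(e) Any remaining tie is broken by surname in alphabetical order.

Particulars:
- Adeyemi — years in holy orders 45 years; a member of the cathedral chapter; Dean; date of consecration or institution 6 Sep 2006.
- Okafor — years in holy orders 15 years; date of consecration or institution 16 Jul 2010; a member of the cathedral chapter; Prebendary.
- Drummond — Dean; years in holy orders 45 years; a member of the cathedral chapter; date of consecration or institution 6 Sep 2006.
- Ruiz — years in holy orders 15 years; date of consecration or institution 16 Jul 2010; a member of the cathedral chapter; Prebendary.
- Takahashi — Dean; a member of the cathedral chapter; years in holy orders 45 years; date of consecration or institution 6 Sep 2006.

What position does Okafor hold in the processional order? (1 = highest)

By date of consecration or institution (later first): Okafor and Ruiz (both 16 Jul 2010); then Adeyemi, Drummond and Takahashi (each 6 Sep 2006).
Okafor and Ruiz are each Prebendary, so the next rule applies.
Okafor and Ruiz both have years in holy orders 15 years, so the next rule applies.
Okafor and Ruiz are each a member of the cathedral chapter, so the next rule applies.
Among Okafor and Ruiz, alphabetically by surname: Okafor before Ruiz.
Adeyemi, Drummond and Takahashi are each Dean, so the next rule applies.
Adeyemi, Drummond and Takahashi all have years in holy orders 45 years, so the next rule applies.
Adeyemi, Drummond and Takahashi are each a member of the cathedral chapter, so the next rule applies.
Among Adeyemi, Drummond and Takahashi, alphabetically by surname: Adeyemi before Drummond before Takahashi.
Order: Okafor, Ruiz, Adeyemi, Drummond, Takahashi. So position 1.

1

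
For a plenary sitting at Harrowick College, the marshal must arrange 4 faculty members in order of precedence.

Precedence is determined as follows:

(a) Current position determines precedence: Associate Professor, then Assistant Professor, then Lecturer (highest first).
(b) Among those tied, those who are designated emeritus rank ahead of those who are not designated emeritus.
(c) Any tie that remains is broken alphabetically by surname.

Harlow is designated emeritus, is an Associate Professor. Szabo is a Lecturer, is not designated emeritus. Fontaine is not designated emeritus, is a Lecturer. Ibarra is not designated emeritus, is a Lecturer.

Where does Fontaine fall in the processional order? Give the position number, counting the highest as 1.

By current position: Harlow (Associate Professor); then Fontaine, Ibarra and Szabo (Lecturer).
Fontaine, Ibarra and Szabo are each not designated emeritus, so the next rule applies.
Among Fontaine, Ibarra and Szabo, alphabetically by surname: Fontaine before Ibarra before Szabo.
Order: Harlow, Fontaine, Ibarra, Szabo. So position 2.

2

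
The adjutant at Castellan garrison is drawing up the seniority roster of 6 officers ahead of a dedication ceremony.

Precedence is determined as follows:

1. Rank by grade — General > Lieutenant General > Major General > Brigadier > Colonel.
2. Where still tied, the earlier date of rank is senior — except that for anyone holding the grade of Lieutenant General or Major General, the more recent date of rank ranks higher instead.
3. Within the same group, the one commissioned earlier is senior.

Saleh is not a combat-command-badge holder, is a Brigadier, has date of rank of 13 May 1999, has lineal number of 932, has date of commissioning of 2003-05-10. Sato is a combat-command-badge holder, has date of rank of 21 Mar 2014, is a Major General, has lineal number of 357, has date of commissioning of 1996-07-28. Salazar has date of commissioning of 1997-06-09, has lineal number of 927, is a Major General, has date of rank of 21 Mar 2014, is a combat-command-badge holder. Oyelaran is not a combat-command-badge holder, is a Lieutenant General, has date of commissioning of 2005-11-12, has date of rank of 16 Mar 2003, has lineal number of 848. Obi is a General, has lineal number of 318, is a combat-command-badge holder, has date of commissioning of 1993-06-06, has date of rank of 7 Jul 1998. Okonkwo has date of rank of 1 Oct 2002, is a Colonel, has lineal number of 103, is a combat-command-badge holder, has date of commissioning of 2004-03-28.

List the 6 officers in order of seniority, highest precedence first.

Obi, Oyelaran, Sato, Salazar, Saleh, Okonkwo

By grade: Obi (General); then Oyelaran (Lieutenant General); then Sato and Salazar (Major General); then Saleh (Brigadier); then Okonkwo (Colonel).
Sato and Salazar both have date of rank 21 Mar 2014, so the next rule applies.
Among Sato and Salazar, by date of commissioning (earlier first): Sato (1996-07-28) before Salazar (1997-06-09).
Full order: Obi, Oyelaran, Sato, Salazar, Saleh, Okonkwo.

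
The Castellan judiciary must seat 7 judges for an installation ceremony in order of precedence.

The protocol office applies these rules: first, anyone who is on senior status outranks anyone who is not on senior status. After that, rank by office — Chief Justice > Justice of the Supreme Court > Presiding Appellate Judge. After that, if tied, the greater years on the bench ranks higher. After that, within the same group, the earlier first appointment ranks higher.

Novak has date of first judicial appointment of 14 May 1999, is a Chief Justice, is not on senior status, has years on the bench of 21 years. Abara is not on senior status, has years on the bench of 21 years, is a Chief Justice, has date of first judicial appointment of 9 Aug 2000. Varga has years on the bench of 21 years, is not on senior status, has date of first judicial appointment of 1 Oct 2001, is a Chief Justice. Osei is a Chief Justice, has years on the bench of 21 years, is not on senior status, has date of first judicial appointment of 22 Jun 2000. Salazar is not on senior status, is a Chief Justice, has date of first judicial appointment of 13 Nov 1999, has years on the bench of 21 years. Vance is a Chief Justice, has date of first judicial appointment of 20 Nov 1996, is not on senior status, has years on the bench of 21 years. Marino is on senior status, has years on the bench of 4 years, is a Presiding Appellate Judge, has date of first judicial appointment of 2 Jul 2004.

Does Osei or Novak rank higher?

By the first rule: Marino (on senior status); then Vance, Novak, Salazar, Osei, Abara and Varga (each not on senior status).
Vance, Novak, Salazar, Osei, Abara and Varga are each Chief Justice, so the next rule applies.
Vance, Novak, Salazar, Osei, Abara and Varga all have years on the bench 21 years, so the next rule applies.
Among Vance, Novak, Salazar, Osei, Abara and Varga, by date of first judicial appointment (earlier first): Vance (20 Nov 1996) before Novak (14 May 1999) before Salazar (13 Nov 1999) before Osei (22 Jun 2000) before Abara (9 Aug 2000) before Varga (1 Oct 2001).
So Novak takes precedence.

Novak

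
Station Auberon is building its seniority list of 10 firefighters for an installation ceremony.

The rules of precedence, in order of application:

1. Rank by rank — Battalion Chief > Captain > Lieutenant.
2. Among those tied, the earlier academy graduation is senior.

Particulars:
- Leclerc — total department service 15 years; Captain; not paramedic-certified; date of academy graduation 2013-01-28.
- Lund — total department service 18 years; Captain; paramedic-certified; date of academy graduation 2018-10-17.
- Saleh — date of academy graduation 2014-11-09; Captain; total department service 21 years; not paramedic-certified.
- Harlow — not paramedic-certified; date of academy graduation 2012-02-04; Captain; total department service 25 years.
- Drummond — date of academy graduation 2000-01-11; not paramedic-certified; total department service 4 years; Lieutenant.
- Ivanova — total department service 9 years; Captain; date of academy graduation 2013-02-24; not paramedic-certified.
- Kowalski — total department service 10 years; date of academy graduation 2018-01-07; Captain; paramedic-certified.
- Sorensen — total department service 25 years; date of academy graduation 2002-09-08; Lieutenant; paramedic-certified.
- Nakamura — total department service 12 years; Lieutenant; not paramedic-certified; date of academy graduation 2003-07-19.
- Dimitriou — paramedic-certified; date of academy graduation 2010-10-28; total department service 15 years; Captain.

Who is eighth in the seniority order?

Drummond

By rank: Dimitriou, Harlow, Leclerc, Ivanova, Saleh, Kowalski and Lund (Captain); then Drummond, Sorensen and Nakamura (Lieutenant).
Among Dimitriou, Harlow, Leclerc, Ivanova, Saleh, Kowalski and Lund, by date of academy graduation (earlier first): Dimitriou (2010-10-28) before Harlow (2012-02-04) before Leclerc (2013-01-28) before Ivanova (2013-02-24) before Saleh (2014-11-09) before Kowalski (2018-01-07) before Lund (2018-10-17).
Among Drummond, Sorensen and Nakamura, by date of academy graduation (earlier first): Drummond (2000-01-11) before Sorensen (2002-09-08) before Nakamura (2003-07-19).
Order: Dimitriou, Harlow, Leclerc, Ivanova, Saleh, Kowalski, Lund, Drummond, Sorensen, Nakamura.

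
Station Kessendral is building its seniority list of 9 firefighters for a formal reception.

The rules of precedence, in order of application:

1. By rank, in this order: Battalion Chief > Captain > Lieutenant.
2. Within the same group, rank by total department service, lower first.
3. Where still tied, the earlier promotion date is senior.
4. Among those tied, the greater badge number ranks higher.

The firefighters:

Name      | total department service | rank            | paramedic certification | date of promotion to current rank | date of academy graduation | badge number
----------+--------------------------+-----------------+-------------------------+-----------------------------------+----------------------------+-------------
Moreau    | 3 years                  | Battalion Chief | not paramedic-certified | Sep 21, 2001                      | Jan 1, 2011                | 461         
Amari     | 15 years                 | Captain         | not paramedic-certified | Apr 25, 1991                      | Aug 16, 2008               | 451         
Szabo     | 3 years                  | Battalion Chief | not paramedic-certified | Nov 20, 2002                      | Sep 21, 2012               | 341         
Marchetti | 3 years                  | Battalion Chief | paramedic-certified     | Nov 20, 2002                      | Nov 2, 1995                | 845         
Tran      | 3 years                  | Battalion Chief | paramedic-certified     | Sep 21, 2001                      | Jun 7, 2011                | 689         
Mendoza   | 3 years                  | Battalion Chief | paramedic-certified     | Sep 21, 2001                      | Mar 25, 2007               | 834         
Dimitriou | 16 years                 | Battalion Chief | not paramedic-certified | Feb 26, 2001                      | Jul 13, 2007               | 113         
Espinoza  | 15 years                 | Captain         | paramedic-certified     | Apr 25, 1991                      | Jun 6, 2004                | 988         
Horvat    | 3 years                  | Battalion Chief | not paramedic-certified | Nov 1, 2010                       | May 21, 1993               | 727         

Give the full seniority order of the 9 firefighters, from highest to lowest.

Mendoza, Tran, Moreau, Marchetti, Szabo, Horvat, Dimitriou, Espinoza, Amari

By rank: Mendoza, Tran, Moreau, Marchetti, Szabo, Horvat and Dimitriou (Battalion Chief); then Espinoza and Amari (Captain).
Among Mendoza, Tran, Moreau, Marchetti, Szabo, Horvat and Dimitriou, by total department service (lower first): Mendoza, Tran, Moreau, Marchetti, Szabo and Horvat (3 years) before Dimitriou (16 years).
Among Mendoza, Tran, Moreau, Marchetti, Szabo and Horvat, by date of promotion to current rank (earlier first): Mendoza, Tran and Moreau (Sep 21, 2001) before Marchetti and Szabo (Nov 20, 2002) before Horvat (Nov 1, 2010).
Among Mendoza, Tran and Moreau, by badge number (higher first): Mendoza (834) before Tran (689) before Moreau (461).
Among Marchetti and Szabo, by badge number (higher first): Marchetti (845) before Szabo (341).
Espinoza and Amari both have total department service 15 years, so the next rule applies.
Espinoza and Amari both have date of promotion to current rank Apr 25, 1991, so the next rule applies.
Among Espinoza and Amari, by badge number (higher first): Espinoza (988) before Amari (451).
Full order: Mendoza, Tran, Moreau, Marchetti, Szabo, Horvat, Dimitriou, Espinoza, Amari.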